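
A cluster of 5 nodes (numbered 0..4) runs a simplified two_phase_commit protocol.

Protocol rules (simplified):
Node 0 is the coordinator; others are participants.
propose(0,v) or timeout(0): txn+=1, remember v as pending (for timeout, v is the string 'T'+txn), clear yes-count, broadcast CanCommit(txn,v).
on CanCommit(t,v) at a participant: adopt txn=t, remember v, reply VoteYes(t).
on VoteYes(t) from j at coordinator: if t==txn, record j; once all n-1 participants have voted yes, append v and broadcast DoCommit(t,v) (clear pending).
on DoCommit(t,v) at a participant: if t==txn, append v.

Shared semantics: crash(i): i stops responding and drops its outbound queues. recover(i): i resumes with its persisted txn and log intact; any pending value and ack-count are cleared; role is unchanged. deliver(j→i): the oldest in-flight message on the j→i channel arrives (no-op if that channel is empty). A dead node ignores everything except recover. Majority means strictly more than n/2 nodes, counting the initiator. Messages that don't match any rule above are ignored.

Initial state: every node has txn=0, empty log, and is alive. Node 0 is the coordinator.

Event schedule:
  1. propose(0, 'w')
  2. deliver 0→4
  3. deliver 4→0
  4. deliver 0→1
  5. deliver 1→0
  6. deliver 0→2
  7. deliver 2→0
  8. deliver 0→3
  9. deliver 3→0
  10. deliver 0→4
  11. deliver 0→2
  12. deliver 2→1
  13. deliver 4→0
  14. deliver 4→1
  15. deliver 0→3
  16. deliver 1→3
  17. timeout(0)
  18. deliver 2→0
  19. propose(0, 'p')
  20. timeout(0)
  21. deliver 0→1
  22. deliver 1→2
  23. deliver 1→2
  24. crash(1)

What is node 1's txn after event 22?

after 1 — propose(0,'w'): n0:coor/t1/[-]
after 2 — deliver 0→4: n4:part/t1/[-]
after 3 — deliver 4→0: ·
after 4 — deliver 0→1: n1:part/t1/[-]
after 5 — deliver 1→0: ·
after 6 — deliver 0→2: n2:part/t1/[-]
after 7 — deliver 2→0: ·
after 8 — deliver 0→3: n3:part/t1/[-]
after 9 — deliver 3→0: n0:coor/t1/[w]
after 10 — deliver 0→4: n4:part/t1/[w]
after 11 — deliver 0→2: n2:part/t1/[w]
after 12 — deliver 2→1: ·
after 13 — deliver 4→0: ·
after 14 — deliver 4→1: ·
after 15 — deliver 0→3: n3:part/t1/[w]
after 16 — deliver 1→3: ·
after 17 — timeout(0): n0:coor/t2/[w]
after 18 — deliver 2→0: ·
after 19 — propose(0,'p'): n0:coor/t3/[w]
after 20 — timeout(0): n0:coor/t4/[w]
after 21 — deliver 0→1: n1:part/t1/[w]
after 22 — deliver 1→2: ·

1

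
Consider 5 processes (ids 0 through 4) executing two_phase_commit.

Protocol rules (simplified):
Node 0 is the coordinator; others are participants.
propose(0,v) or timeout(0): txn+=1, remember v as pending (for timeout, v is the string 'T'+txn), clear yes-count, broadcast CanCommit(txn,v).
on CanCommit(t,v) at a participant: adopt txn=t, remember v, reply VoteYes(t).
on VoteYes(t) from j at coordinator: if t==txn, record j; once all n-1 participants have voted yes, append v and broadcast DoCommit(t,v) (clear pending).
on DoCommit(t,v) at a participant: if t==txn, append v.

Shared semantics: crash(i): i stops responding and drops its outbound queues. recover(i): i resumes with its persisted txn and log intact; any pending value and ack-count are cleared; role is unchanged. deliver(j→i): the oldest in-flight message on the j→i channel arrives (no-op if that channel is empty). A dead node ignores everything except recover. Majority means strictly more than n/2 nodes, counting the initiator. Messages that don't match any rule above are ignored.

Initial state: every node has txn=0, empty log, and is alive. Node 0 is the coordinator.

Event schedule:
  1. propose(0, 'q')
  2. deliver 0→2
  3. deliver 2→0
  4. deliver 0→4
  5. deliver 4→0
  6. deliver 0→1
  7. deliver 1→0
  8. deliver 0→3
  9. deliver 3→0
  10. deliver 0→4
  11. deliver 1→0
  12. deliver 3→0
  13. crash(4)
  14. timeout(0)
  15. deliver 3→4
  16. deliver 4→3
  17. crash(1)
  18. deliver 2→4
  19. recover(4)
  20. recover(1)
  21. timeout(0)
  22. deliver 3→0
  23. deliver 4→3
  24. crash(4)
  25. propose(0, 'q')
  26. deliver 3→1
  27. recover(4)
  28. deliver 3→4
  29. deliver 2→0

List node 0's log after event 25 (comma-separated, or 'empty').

after 1 — propose(0,'q'): n0:coor/t1/[-]
after 2 — deliver 0→2: n2:part/t1/[-]
after 3 — deliver 2→0: ·
after 4 — deliver 0→4: n4:part/t1/[-]
after 5 — deliver 4→0: ·
after 6 — deliver 0→1: n1:part/t1/[-]
after 7 — deliver 1→0: ·
after 8 — deliver 0→3: n3:part/t1/[-]
after 9 — deliver 3→0: n0:coor/t1/[q]
after 10 — deliver 0→4: n4:part/t1/[q]
after 11 — deliver 1→0: ·
after 12 — deliver 3→0: ·
after 13 — crash(4): n4:✗part/t1/[q]
after 14 — timeout(0): n0:coor/t2/[q]
after 15 — deliver 3→4: ·
after 16 — deliver 4→3: ·
after 17 — crash(1): n1:✗part/t1/[-]
after 18 — deliver 2→4: ·
after 19 — recover(4): n4:part/t1/[q]
after 20 — recover(1): n1:part/t1/[-]
after 21 — timeout(0): n0:coor/t3/[q]
after 22 — deliver 3→0: ·
after 23 — deliver 4→3: ·
after 24 — crash(4): n4:✗part/t1/[q]
after 25 — propose(0,'q'): n0:coor/t4/[q]

q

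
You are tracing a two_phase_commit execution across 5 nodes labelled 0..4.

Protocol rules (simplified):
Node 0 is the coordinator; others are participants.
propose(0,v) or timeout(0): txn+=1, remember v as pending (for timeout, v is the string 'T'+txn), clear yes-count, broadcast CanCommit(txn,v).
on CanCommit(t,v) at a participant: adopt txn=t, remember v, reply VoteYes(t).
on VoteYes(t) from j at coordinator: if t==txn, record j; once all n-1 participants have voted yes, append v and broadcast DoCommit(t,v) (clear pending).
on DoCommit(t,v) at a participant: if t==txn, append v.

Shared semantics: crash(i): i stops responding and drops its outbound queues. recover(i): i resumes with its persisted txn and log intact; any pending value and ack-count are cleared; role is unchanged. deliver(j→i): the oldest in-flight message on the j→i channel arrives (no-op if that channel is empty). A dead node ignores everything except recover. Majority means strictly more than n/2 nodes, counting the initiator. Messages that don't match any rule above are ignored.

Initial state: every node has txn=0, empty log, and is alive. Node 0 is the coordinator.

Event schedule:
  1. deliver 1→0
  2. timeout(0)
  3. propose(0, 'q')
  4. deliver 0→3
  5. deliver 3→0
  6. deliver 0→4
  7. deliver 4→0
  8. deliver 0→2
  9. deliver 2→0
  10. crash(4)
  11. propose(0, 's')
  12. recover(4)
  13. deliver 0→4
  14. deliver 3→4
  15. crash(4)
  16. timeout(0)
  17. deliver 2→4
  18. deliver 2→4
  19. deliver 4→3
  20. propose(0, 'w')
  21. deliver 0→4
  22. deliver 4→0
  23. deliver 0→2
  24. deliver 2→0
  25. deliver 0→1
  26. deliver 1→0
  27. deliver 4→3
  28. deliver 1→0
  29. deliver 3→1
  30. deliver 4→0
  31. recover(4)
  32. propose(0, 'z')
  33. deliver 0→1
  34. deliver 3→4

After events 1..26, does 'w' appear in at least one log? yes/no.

no

e1 deliver 1→0: ·
e2 timeout(0): 0[coor,t=1,-]
e3 propose(0,'q'): 0[coor,t=2,-]
e4 deliver 0→3: 3[part,t=1,-]
e5 deliver 3→0: ·
e6 deliver 0→4: 4[part,t=1,-]
e7 deliver 4→0: ·
e8 deliver 0→2: 2[part,t=1,-]
e9 deliver 2→0: ·
e10 crash(4): 4[✗part,t=1,-]
e11 propose(0,'s'): 0[coor,t=3,-]
e12 recover(4): 4[part,t=1,-]
e13 deliver 0→4: 4[part,t=2,-]
e14 deliver 3→4: ·
e15 crash(4): 4[✗part,t=2,-]
e16 timeout(0): 0[coor,t=4,-]
e17 deliver 2→4: ·
e18 deliver 2→4: ·
e19 deliver 4→3: ·
e20 propose(0,'w'): 0[coor,t=5,-]
e21 deliver 0→4: ·
e22 deliver 4→0: ·
e23 deliver 0→2: 2[part,t=2,-]
e24 deliver 2→0: ·
e25 deliver 0→1: 1[part,t=1,-]
e26 deliver 1→0: ·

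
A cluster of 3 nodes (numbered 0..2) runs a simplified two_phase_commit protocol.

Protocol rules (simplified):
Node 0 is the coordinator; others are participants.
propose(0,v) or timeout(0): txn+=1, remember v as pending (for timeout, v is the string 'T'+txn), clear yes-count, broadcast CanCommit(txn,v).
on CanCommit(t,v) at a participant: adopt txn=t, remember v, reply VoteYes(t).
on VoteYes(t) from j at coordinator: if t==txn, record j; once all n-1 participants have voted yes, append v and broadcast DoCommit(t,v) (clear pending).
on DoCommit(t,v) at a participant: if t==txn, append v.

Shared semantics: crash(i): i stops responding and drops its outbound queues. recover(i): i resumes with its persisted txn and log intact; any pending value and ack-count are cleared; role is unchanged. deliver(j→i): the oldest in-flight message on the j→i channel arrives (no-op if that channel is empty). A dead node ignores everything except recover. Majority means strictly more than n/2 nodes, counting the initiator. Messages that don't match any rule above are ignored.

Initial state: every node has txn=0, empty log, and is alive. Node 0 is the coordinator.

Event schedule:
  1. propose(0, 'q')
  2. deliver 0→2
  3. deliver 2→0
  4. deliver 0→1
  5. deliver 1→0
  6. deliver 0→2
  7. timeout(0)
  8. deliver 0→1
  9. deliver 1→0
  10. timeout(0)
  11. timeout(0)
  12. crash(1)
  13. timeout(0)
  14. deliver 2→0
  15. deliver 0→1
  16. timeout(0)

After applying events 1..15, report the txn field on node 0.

5

step 1 propose(0,'q'): 0={coor,t=1,log=-}
step 2 deliver 0→2: 2={part,t=1,log=-}
step 3 deliver 2→0: —
step 4 deliver 0→1: 1={part,t=1,log=-}
step 5 deliver 1→0: 0={coor,t=1,log=q}
step 6 deliver 0→2: 2={part,t=1,log=q}
step 7 timeout(0): 0={coor,t=2,log=q}
step 8 deliver 0→1: 1={part,t=1,log=q}
step 9 deliver 1→0: —
step 10 timeout(0): 0={coor,t=3,log=q}
step 11 timeout(0): 0={coor,t=4,log=q}
step 12 crash(1): 1={✗part,t=1,log=q}
step 13 timeout(0): 0={coor,t=5,log=q}
step 14 deliver 2→0: —
step 15 deliver 0→1: —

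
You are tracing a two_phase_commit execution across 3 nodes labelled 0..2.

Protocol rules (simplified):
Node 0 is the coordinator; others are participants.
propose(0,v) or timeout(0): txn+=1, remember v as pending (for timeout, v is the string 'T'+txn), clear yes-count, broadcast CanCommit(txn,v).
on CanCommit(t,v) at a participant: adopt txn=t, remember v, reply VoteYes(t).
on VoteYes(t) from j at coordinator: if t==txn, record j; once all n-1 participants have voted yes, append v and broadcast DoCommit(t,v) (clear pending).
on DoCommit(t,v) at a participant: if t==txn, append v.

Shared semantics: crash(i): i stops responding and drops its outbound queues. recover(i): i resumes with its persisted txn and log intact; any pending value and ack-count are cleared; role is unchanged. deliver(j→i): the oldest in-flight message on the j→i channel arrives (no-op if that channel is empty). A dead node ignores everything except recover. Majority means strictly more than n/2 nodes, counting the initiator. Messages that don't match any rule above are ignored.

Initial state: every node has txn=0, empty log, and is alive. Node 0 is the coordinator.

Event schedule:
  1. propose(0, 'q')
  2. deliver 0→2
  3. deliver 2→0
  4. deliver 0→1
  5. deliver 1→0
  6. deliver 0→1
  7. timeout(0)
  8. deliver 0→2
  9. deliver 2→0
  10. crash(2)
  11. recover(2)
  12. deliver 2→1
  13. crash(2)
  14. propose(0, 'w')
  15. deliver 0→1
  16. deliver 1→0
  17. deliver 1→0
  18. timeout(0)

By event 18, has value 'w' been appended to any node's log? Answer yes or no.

e1 propose(0,'q'): 0[coor,t=1,-]
e2 deliver 0→2: 2[part,t=1,-]
e3 deliver 2→0: ·
e4 deliver 0→1: 1[part,t=1,-]
e5 deliver 1→0: 0[coor,t=1,q]
e6 deliver 0→1: 1[part,t=1,q]
e7 timeout(0): 0[coor,t=2,q]
e8 deliver 0→2: 2[part,t=1,q]
e9 deliver 2→0: ·
e10 crash(2): 2[✗part,t=1,q]
e11 recover(2): 2[part,t=1,q]
e12 deliver 2→1: ·
e13 crash(2): 2[✗part,t=1,q]
e14 propose(0,'w'): 0[coor,t=3,q]
e15 deliver 0→1: 1[part,t=2,q]
e16 deliver 1→0: ·
e17 deliver 1→0: ·
e18 timeout(0): 0[coor,t=4,q]

no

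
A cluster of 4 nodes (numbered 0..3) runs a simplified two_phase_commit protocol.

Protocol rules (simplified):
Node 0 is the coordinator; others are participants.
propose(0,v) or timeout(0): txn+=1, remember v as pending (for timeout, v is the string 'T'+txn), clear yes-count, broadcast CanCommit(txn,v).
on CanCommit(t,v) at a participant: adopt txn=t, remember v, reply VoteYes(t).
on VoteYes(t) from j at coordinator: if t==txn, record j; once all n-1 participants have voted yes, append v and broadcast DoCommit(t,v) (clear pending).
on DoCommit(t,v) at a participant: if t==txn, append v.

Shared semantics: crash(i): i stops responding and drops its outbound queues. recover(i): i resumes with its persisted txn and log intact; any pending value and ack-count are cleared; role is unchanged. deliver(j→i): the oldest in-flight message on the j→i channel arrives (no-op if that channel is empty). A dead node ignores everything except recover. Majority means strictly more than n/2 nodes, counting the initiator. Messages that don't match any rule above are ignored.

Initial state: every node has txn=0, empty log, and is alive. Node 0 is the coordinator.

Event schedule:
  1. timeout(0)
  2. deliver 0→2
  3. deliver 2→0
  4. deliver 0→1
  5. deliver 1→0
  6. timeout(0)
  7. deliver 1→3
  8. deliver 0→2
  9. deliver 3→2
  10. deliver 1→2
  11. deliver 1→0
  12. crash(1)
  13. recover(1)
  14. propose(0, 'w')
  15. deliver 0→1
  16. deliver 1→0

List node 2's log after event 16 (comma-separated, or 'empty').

after 1 — timeout(0): n0:coor/t1/[-]
after 2 — deliver 0→2: n2:part/t1/[-]
after 3 — deliver 2→0: ·
after 4 — deliver 0→1: n1:part/t1/[-]
after 5 — deliver 1→0: ·
after 6 — timeout(0): n0:coor/t2/[-]
after 7 — deliver 1→3: ·
after 8 — deliver 0→2: n2:part/t2/[-]
after 9 — deliver 3→2: ·
after 10 — deliver 1→2: ·
after 11 — deliver 1→0: ·
after 12 — crash(1): n1:✗part/t1/[-]
after 13 — recover(1): n1:part/t1/[-]
after 14 — propose(0,'w'): n0:coor/t3/[-]
after 15 — deliver 0→1: n1:part/t2/[-]
after 16 — deliver 1→0: ·

empty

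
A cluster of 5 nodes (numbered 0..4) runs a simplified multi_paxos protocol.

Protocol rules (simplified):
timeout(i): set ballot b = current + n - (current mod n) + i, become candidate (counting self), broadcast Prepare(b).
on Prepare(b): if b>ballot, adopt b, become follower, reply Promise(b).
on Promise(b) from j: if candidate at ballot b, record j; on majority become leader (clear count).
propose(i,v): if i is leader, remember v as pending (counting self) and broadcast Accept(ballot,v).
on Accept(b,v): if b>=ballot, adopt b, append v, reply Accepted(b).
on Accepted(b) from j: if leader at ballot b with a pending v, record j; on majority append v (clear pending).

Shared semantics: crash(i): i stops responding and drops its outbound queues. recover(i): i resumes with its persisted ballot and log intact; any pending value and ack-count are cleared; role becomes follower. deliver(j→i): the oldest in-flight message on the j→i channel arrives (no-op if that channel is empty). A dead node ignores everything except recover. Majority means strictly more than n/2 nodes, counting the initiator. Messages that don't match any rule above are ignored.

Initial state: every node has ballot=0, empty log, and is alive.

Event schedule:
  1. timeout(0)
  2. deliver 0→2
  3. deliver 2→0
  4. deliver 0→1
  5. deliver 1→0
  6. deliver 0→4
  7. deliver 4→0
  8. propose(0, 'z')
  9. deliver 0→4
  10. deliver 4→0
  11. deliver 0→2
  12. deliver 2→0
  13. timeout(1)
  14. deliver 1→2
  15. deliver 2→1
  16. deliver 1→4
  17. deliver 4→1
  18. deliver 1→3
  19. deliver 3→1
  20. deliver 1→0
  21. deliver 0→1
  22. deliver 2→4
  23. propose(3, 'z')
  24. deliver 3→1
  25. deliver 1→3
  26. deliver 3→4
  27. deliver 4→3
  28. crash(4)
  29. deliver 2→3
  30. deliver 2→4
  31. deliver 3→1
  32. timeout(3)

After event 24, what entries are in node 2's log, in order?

after 1 — timeout(0): n0:cand/b5/[-]
after 2 — deliver 0→2: n2:foll/b5/[-]
after 3 — deliver 2→0: ·
after 4 — deliver 0→1: n1:foll/b5/[-]
after 5 — deliver 1→0: n0:lead/b5/[-]
after 6 — deliver 0→4: n4:foll/b5/[-]
after 7 — deliver 4→0: ·
after 8 — propose(0,'z'): ·
after 9 — deliver 0→4: n4:foll/b5/[z]
after 10 — deliver 4→0: ·
after 11 — deliver 0→2: n2:foll/b5/[z]
after 12 — deliver 2→0: n0:lead/b5/[z]
after 13 — timeout(1): n1:cand/b11/[-]
after 14 — deliver 1→2: n2:foll/b11/[z]
after 15 — deliver 2→1: ·
after 16 — deliver 1→4: n4:foll/b11/[z]
after 17 — deliver 4→1: n1:lead/b11/[-]
after 18 — deliver 1→3: n3:foll/b11/[-]
after 19 — deliver 3→1: ·
after 20 — deliver 1→0: n0:foll/b11/[z]
after 21 — deliver 0→1: ·
after 22 — deliver 2→4: ·
after 23 — propose(3,'z'): ·
after 24 — deliver 3→1: ·

z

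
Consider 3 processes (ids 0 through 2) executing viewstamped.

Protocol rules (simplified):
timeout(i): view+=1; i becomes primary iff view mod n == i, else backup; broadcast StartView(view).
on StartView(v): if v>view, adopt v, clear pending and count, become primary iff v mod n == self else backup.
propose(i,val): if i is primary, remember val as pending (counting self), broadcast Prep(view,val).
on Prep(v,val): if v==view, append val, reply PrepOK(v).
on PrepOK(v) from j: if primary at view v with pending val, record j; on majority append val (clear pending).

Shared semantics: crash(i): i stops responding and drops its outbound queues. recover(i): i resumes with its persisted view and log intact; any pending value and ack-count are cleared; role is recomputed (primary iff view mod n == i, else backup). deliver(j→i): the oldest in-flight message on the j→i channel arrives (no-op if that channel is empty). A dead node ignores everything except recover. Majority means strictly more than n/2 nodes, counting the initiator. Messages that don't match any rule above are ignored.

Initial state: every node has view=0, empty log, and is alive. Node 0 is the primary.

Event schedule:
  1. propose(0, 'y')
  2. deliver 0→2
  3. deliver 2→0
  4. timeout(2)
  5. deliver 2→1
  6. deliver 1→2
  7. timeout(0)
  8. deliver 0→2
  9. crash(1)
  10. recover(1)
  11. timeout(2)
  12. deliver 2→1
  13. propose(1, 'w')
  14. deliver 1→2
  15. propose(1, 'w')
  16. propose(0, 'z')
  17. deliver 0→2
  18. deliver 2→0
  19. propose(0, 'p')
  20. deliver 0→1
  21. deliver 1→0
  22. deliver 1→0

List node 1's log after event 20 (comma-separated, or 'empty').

empty

[1] propose(0,'y') → ∅
[2] deliver 0→2 → N2(back v0 [y])
[3] deliver 2→0 → N0(prim v0 [y])
[4] timeout(2) → N2(back v1 [y])
[5] deliver 2→1 → N1(prim v1 [-])
[6] deliver 1→2 → ∅
[7] timeout(0) → N0(back v1 [y])
[8] deliver 0→2 → ∅
[9] crash(1) → N1(✗prim v1 [-])
[10] recover(1) → N1(prim v1 [-])
[11] timeout(2) → N2(prim v2 [y])
[12] deliver 2→1 → N1(back v2 [-])
[13] propose(1,'w') → ∅
[14] deliver 1→2 → ∅
[15] propose(1,'w') → ∅
[16] propose(0,'z') → ∅
[17] deliver 0→2 → ∅
[18] deliver 2→0 → ∅
[19] propose(0,'p') → ∅
[20] deliver 0→1 → ∅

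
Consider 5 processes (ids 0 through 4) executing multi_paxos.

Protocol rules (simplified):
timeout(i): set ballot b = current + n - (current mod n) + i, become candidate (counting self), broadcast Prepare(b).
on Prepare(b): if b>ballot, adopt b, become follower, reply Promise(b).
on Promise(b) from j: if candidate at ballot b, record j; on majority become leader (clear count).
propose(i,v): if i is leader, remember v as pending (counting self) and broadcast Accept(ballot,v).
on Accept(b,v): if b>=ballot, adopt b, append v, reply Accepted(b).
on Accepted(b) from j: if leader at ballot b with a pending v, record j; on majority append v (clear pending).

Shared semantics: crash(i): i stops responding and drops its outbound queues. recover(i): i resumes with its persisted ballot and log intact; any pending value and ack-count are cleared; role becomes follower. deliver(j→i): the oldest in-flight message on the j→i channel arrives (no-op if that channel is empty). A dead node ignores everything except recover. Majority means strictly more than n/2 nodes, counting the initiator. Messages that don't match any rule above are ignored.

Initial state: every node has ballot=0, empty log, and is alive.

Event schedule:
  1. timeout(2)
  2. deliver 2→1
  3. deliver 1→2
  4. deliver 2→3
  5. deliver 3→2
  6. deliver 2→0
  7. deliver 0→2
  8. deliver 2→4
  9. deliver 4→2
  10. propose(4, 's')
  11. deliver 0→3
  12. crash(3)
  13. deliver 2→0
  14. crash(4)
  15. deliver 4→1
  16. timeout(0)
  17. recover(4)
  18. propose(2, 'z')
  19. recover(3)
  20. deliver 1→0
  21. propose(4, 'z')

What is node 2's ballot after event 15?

[1] timeout(2) → N2(cand b7 [-])
[2] deliver 2→1 → N1(foll b7 [-])
[3] deliver 1→2 → ∅
[4] deliver 2→3 → N3(foll b7 [-])
[5] deliver 3→2 → N2(lead b7 [-])
[6] deliver 2→0 → N0(foll b7 [-])
[7] deliver 0→2 → ∅
[8] deliver 2→4 → N4(foll b7 [-])
[9] deliver 4→2 → ∅
[10] propose(4,'s') → ∅
[11] deliver 0→3 → ∅
[12] crash(3) → N3(✗foll b7 [-])
[13] deliver 2→0 → ∅
[14] crash(4) → N4(✗foll b7 [-])
[15] deliver 4→1 → ∅

7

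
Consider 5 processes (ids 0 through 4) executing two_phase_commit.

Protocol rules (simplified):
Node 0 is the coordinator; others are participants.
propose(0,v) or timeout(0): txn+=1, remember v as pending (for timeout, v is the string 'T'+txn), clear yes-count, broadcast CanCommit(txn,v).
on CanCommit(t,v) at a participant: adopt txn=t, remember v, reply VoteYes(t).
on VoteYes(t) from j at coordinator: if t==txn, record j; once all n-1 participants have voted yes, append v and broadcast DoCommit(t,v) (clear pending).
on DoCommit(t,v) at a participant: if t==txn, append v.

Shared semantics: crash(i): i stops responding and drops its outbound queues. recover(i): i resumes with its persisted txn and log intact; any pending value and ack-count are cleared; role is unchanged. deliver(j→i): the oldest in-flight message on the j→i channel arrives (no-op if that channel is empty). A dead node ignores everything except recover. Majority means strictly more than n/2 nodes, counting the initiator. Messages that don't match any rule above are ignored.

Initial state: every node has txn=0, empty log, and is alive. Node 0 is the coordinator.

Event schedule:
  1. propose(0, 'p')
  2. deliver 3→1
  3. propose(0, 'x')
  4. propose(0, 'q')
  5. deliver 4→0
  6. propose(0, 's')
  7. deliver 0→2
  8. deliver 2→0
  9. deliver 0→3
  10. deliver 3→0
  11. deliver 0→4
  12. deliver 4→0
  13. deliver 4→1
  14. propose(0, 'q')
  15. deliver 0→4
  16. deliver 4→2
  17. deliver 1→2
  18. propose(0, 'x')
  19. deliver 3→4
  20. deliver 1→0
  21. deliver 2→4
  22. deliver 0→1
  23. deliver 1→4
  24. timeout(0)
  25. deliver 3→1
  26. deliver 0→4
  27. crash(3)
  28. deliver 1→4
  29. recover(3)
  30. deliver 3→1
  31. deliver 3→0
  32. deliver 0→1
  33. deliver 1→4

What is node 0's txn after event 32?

step 1 propose(0,'p'): 0={coor,t=1,log=-}
step 2 deliver 3→1: —
step 3 propose(0,'x'): 0={coor,t=2,log=-}
step 4 propose(0,'q'): 0={coor,t=3,log=-}
step 5 deliver 4→0: —
step 6 propose(0,'s'): 0={coor,t=4,log=-}
step 7 deliver 0→2: 2={part,t=1,log=-}
step 8 deliver 2→0: —
step 9 deliver 0→3: 3={part,t=1,log=-}
step 10 deliver 3→0: —
step 11 deliver 0→4: 4={part,t=1,log=-}
step 12 deliver 4→0: —
step 13 deliver 4→1: —
step 14 propose(0,'q'): 0={coor,t=5,log=-}
step 15 deliver 0→4: 4={part,t=2,log=-}
step 16 deliver 4→2: —
step 17 deliver 1→2: —
step 18 propose(0,'x'): 0={coor,t=6,log=-}
step 19 deliver 3→4: —
step 20 deliver 1→0: —
step 21 deliver 2→4: —
step 22 deliver 0→1: 1={part,t=1,log=-}
step 23 deliver 1→4: —
step 24 timeout(0): 0={coor,t=7,log=-}
step 25 deliver 3→1: —
step 26 deliver 0→4: 4={part,t=3,log=-}
step 27 crash(3): 3={✗part,t=1,log=-}
step 28 deliver 1→4: —
step 29 recover(3): 3={part,t=1,log=-}
step 30 deliver 3→1: —
step 31 deliver 3→0: —
step 32 deliver 0→1: 1={part,t=2,log=-}

7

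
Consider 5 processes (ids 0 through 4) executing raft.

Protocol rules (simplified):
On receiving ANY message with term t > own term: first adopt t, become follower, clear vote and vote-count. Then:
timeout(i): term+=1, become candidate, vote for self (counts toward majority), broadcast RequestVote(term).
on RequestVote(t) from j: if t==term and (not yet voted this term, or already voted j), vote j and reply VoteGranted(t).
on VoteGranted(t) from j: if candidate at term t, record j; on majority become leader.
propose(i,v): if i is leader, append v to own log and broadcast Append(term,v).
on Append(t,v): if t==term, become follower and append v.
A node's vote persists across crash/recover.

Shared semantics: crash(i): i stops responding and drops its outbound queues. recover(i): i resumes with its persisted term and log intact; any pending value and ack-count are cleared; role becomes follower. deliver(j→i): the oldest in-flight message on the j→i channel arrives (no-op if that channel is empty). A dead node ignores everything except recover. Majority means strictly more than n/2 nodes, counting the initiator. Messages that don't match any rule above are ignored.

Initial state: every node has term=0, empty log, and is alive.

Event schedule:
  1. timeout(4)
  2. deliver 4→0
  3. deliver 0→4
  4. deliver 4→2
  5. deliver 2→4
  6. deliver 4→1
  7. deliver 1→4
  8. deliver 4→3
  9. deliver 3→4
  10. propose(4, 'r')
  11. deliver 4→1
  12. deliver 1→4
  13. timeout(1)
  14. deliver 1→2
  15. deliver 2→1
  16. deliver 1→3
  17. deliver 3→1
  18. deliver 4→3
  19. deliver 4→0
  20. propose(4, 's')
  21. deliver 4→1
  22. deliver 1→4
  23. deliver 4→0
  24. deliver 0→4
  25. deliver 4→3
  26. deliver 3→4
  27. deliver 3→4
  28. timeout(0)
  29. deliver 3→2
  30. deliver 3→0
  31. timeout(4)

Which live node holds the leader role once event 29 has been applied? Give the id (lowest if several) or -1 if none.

[1] timeout(4) → N4(cand t1 [-])
[2] deliver 4→0 → N0(foll t1 [-])
[3] deliver 0→4 → ∅
[4] deliver 4→2 → N2(foll t1 [-])
[5] deliver 2→4 → N4(lead t1 [-])
[6] deliver 4→1 → N1(foll t1 [-])
[7] deliver 1→4 → ∅
[8] deliver 4→3 → N3(foll t1 [-])
[9] deliver 3→4 → ∅
[10] propose(4,'r') → N4(lead t1 [r])
[11] deliver 4→1 → N1(foll t1 [r])
[12] deliver 1→4 → ∅
[13] timeout(1) → N1(cand t2 [r])
[14] deliver 1→2 → N2(foll t2 [-])
[15] deliver 2→1 → ∅
[16] deliver 1→3 → N3(foll t2 [-])
[17] deliver 3→1 → N1(lead t2 [r])
[18] deliver 4→3 → ∅
[19] deliver 4→0 → N0(foll t1 [r])
[20] propose(4,'s') → N4(lead t1 [r,s])
[21] deliver 4→1 → ∅
[22] deliver 1→4 → N4(foll t2 [r,s])
[23] deliver 4→0 → N0(foll t1 [r,s])
[24] deliver 0→4 → ∅
[25] deliver 4→3 → ∅
[26] deliver 3→4 → ∅
[27] deliver 3→4 → ∅
[28] timeout(0) → N0(cand t2 [r,s])
[29] deliver 3→2 → ∅

1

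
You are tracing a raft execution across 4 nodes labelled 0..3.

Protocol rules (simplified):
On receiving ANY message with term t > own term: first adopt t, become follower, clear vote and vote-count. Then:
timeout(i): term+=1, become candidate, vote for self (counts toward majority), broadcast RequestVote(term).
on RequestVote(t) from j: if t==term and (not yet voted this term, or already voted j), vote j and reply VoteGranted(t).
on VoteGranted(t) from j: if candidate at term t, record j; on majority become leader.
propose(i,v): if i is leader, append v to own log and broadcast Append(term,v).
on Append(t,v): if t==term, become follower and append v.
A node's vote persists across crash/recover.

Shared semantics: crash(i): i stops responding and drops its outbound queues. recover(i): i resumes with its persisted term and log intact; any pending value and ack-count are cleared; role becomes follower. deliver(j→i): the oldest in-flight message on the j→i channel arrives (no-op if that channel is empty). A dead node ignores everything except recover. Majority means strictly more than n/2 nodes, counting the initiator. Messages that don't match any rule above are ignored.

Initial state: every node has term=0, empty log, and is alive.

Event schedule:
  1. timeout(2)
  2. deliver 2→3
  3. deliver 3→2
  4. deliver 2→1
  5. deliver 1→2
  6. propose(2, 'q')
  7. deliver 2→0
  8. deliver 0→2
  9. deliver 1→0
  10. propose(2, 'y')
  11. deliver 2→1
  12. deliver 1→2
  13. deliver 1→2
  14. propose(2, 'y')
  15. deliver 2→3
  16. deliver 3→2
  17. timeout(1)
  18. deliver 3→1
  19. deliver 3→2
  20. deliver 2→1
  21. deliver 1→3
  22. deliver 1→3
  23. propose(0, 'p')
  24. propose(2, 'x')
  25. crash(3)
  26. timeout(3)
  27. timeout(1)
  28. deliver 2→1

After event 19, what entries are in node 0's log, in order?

empty

1. timeout(2):  <2:cand t1 ->
2. deliver 2→3:  <3:foll t1 ->
3. deliver 3→2:  nop
4. deliver 2→1:  <1:foll t1 ->
5. deliver 1→2:  <2:lead t1 ->
6. propose(2,'q'):  <2:lead t1 q>
7. deliver 2→0:  <0:foll t1 ->
8. deliver 0→2:  nop
9. deliver 1→0:  nop
10. propose(2,'y'):  <2:lead t1 q,y>
11. deliver 2→1:  <1:foll t1 q>
12. deliver 1→2:  nop
13. deliver 1→2:  nop
14. propose(2,'y'):  <2:lead t1 q,y,y>
15. deliver 2→3:  <3:foll t1 q>
16. deliver 3→2:  nop
17. timeout(1):  <1:cand t2 q>
18. deliver 3→1:  nop
19. deliver 3→2:  nop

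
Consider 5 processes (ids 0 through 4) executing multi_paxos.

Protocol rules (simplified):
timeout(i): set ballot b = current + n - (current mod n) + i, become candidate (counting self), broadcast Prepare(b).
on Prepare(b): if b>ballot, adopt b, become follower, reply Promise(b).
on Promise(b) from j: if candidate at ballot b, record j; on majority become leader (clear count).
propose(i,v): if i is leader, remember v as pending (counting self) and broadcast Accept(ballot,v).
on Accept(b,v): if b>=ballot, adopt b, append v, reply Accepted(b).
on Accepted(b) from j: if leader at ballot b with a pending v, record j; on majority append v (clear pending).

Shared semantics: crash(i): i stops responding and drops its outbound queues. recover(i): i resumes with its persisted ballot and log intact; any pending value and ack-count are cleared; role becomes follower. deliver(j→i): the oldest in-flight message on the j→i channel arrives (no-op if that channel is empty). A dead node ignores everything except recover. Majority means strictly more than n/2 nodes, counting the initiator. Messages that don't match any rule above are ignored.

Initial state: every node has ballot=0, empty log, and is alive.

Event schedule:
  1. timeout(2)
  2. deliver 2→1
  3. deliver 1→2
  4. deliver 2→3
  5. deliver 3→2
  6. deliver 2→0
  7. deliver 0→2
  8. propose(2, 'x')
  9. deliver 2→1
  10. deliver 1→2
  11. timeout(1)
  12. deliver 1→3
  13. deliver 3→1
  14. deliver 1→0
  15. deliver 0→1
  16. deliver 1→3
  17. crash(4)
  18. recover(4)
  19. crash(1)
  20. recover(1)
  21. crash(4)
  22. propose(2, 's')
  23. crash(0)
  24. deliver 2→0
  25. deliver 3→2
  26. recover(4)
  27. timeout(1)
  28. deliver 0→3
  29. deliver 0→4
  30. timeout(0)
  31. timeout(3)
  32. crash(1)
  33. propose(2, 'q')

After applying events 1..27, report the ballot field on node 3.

after 1 — timeout(2): n2:cand/b7/[-]
after 2 — deliver 2→1: n1:foll/b7/[-]
after 3 — deliver 1→2: ·
after 4 — deliver 2→3: n3:foll/b7/[-]
after 5 — deliver 3→2: n2:lead/b7/[-]
after 6 — deliver 2→0: n0:foll/b7/[-]
after 7 — deliver 0→2: ·
after 8 — propose(2,'x'): ·
after 9 — deliver 2→1: n1:foll/b7/[x]
after 10 — deliver 1→2: ·
after 11 — timeout(1): n1:cand/b11/[x]
after 12 — deliver 1→3: n3:foll/b11/[-]
after 13 — deliver 3→1: ·
after 14 — deliver 1→0: n0:foll/b11/[-]
after 15 — deliver 0→1: n1:lead/b11/[x]
after 16 — deliver 1→3: ·
after 17 — crash(4): n4:✗foll/b0/[-]
after 18 — recover(4): n4:foll/b0/[-]
after 19 — crash(1): n1:✗lead/b11/[x]
after 20 — recover(1): n1:foll/b11/[x]
after 21 — crash(4): n4:✗foll/b0/[-]
after 22 — propose(2,'s'): ·
after 23 — crash(0): n0:✗foll/b11/[-]
after 24 — deliver 2→0: ·
after 25 — deliver 3→2: ·
after 26 — recover(4): n4:foll/b0/[-]
after 27 — timeout(1): n1:cand/b16/[x]

11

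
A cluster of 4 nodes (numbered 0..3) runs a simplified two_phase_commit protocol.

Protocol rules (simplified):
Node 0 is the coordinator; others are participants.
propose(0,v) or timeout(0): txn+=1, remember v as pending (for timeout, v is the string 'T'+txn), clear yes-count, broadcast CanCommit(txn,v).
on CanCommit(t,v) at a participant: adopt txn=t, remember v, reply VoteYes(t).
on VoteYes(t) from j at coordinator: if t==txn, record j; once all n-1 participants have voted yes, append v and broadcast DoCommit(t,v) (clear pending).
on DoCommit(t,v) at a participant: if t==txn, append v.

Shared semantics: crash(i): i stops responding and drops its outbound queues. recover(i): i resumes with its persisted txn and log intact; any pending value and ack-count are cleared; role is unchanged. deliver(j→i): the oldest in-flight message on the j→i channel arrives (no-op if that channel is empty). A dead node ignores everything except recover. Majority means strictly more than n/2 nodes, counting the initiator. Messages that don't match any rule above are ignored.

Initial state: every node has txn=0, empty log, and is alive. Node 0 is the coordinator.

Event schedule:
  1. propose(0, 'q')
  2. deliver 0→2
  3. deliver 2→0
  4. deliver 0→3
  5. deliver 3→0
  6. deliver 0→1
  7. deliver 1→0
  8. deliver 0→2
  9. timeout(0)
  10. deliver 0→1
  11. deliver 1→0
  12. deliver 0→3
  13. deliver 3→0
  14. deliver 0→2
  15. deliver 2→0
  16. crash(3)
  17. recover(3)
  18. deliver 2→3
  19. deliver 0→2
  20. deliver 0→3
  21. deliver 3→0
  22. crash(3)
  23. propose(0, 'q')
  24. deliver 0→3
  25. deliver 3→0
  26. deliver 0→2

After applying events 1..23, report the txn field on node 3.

1. propose(0,'q'):  <0:coor t1 ->
2. deliver 0→2:  <2:part t1 ->
3. deliver 2→0:  nop
4. deliver 0→3:  <3:part t1 ->
5. deliver 3→0:  nop
6. deliver 0→1:  <1:part t1 ->
7. deliver 1→0:  <0:coor t1 q>
8. deliver 0→2:  <2:part t1 q>
9. timeout(0):  <0:coor t2 q>
10. deliver 0→1:  <1:part t1 q>
11. deliver 1→0:  nop
12. deliver 0→3:  <3:part t1 q>
13. deliver 3→0:  nop
14. deliver 0→2:  <2:part t2 q>
15. deliver 2→0:  nop
16. crash(3):  <3:✗part t1 q>
17. recover(3):  <3:part t1 q>
18. deliver 2→3:  nop
19. deliver 0→2:  nop
20. deliver 0→3:  <3:part t2 q>
21. deliver 3→0:  nop
22. crash(3):  <3:✗part t2 q>
23. propose(0,'q'):  <0:coor t3 q>

2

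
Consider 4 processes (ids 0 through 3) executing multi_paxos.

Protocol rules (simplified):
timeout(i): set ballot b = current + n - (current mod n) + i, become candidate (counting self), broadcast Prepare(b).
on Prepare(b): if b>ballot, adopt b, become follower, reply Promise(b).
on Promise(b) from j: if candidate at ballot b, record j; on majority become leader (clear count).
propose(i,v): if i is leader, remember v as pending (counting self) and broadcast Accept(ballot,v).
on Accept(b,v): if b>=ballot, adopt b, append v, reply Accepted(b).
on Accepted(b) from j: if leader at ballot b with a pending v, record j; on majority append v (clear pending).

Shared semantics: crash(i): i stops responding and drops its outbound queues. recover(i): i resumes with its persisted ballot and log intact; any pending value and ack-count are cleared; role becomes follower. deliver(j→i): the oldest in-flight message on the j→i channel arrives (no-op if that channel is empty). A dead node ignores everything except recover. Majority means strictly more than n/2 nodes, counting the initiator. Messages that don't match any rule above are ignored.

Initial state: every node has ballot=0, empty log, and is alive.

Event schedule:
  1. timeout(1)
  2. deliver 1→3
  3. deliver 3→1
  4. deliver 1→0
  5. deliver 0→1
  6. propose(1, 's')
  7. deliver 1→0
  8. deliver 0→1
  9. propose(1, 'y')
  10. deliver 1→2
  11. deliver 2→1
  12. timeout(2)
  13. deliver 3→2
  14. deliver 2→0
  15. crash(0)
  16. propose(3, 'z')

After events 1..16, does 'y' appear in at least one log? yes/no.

no

step 1 timeout(1): 1={cand,b=5,log=-}
step 2 deliver 1→3: 3={foll,b=5,log=-}
step 3 deliver 3→1: —
step 4 deliver 1→0: 0={foll,b=5,log=-}
step 5 deliver 0→1: 1={lead,b=5,log=-}
step 6 propose(1,'s'): —
step 7 deliver 1→0: 0={foll,b=5,log=s}
step 8 deliver 0→1: —
step 9 propose(1,'y'): —
step 10 deliver 1→2: 2={foll,b=5,log=-}
step 11 deliver 2→1: —
step 12 timeout(2): 2={cand,b=10,log=-}
step 13 deliver 3→2: —
step 14 deliver 2→0: 0={foll,b=10,log=s}
step 15 crash(0): 0={✗foll,b=10,log=s}
step 16 propose(3,'z'): —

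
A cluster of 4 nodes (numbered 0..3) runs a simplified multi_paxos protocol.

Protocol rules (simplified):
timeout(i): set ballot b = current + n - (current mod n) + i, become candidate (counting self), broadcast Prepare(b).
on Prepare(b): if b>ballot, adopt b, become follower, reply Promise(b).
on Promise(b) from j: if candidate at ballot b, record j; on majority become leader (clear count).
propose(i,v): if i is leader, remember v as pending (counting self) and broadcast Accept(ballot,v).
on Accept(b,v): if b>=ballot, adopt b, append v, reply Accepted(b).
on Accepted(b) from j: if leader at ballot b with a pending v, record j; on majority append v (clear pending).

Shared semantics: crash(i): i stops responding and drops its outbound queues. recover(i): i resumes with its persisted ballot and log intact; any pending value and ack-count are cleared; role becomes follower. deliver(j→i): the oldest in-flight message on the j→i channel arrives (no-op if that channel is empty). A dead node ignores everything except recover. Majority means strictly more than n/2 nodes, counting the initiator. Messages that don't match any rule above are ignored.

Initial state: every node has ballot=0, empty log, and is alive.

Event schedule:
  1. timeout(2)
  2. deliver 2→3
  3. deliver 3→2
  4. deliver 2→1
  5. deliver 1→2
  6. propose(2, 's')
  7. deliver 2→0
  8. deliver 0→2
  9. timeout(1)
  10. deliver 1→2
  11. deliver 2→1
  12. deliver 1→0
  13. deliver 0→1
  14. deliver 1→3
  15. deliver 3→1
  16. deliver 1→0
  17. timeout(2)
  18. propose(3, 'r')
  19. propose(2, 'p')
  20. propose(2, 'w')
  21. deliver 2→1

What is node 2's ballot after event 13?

e1 timeout(2): 2[cand,b=6,-]
e2 deliver 2→3: 3[foll,b=6,-]
e3 deliver 3→2: ·
e4 deliver 2→1: 1[foll,b=6,-]
e5 deliver 1→2: 2[lead,b=6,-]
e6 propose(2,'s'): ·
e7 deliver 2→0: 0[foll,b=6,-]
e8 deliver 0→2: ·
e9 timeout(1): 1[cand,b=9,-]
e10 deliver 1→2: 2[foll,b=9,-]
e11 deliver 2→1: ·
e12 deliver 1→0: 0[foll,b=9,-]
e13 deliver 0→1: ·

9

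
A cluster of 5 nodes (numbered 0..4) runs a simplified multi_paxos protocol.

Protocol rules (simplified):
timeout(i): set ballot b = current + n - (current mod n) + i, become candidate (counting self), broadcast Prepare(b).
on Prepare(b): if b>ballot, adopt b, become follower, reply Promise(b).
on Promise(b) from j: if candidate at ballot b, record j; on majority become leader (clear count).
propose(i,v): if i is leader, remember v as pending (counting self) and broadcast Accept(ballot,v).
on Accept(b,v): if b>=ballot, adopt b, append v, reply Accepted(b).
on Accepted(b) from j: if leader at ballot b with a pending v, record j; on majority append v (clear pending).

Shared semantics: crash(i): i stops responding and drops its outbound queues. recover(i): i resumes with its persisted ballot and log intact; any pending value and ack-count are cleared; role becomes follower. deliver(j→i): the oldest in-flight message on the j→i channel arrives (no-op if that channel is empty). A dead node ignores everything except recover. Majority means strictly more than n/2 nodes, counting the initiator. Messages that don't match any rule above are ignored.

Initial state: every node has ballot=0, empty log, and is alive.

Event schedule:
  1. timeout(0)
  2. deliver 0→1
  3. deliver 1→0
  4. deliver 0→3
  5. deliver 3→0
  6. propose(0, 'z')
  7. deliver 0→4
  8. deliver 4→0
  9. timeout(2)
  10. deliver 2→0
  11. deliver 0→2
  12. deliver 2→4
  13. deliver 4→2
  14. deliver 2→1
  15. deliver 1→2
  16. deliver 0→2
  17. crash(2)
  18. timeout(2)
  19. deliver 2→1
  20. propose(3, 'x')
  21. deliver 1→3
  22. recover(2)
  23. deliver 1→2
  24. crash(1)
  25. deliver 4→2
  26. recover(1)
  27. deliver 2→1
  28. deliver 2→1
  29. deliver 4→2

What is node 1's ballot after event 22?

after 1 — timeout(0): n0:cand/b5/[-]
after 2 — deliver 0→1: n1:foll/b5/[-]
after 3 — deliver 1→0: ·
after 4 — deliver 0→3: n3:foll/b5/[-]
after 5 — deliver 3→0: n0:lead/b5/[-]
after 6 — propose(0,'z'): ·
after 7 — deliver 0→4: n4:foll/b5/[-]
after 8 — deliver 4→0: ·
after 9 — timeout(2): n2:cand/b7/[-]
after 10 — deliver 2→0: n0:foll/b7/[-]
after 11 — deliver 0→2: ·
after 12 — deliver 2→4: n4:foll/b7/[-]
after 13 — deliver 4→2: ·
after 14 — deliver 2→1: n1:foll/b7/[-]
after 15 — deliver 1→2: n2:lead/b7/[-]
after 16 — deliver 0→2: ·
after 17 — crash(2): n2:✗lead/b7/[-]
after 18 — timeout(2): ·
after 19 — deliver 2→1: ·
after 20 — propose(3,'x'): ·
after 21 — deliver 1→3: ·
after 22 — recover(2): n2:foll/b7/[-]

7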